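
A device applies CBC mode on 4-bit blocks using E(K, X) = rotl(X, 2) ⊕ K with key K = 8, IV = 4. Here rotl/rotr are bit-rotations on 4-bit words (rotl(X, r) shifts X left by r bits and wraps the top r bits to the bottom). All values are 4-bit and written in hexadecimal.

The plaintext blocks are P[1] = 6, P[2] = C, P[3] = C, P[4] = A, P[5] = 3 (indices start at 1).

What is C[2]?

C[2] = B

CBC encryption: C_i = E(K, P_i ⊕ C_{i−1}), with C_{0} = IV.
C[1]: P[1] ⊕ 4 = 2; E(K, 2) = 0.
C[2]: P[2] ⊕ 0 = C; E(K, C) = B.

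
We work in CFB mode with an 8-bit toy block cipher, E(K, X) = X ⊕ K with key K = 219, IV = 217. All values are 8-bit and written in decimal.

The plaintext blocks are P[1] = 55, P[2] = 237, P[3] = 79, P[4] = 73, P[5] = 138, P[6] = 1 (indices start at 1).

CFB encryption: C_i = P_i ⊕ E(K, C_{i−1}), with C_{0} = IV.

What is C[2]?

C[2] = 3

C[1]: E(K, 217) = 2; 55 ⊕ 2 = 53.
C[2]: E(K, 53) = 238; 237 ⊕ 238 = 3.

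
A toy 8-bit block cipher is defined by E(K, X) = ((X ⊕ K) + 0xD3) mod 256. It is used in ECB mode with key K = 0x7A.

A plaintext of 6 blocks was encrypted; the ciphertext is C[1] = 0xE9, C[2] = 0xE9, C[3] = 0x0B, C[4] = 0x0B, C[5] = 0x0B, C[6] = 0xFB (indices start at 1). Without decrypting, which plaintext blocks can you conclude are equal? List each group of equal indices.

P[1] = P[2]; P[3] = P[4] = P[5]

ECB encrypts each block independently with the same key, so equal ciphertext blocks imply equal plaintext blocks.
C[1] = C[2] = 0xE9, so P[1] = P[2].
C[3] = C[4] = C[5] = 0x0B, so P[3] = P[4] = P[5].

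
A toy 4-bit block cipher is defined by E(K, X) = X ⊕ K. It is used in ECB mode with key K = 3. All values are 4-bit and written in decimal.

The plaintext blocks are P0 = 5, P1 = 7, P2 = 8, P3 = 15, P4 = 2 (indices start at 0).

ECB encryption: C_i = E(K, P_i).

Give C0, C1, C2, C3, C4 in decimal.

C0: E(K, 5) = 6.
C1: E(K, 7) = 4.
C2: E(K, 8) = 11.
C3: E(K, 15) = 12.
C4: E(K, 2) = 1.

C0 = 6, C1 = 4, C2 = 11, C3 = 12, C4 = 1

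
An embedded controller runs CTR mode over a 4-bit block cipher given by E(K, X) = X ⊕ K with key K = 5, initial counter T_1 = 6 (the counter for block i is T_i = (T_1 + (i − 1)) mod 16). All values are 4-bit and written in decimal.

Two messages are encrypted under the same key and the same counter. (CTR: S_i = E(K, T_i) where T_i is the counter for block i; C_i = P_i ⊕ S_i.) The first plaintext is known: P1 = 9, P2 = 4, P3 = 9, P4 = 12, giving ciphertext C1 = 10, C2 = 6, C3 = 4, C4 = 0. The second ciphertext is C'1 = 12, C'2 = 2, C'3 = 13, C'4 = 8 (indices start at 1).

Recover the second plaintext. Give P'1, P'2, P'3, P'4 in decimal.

P'1 = 15, P'2 = 0, P'3 = 0, P'4 = 4

In CTR with a reused counter, both messages share the same keystream S_i, so C_i ⊕ C'_i = P_i ⊕ P'_i and thus P'_i = P_i ⊕ C_i ⊕ C'_i.
P'1: 9 ⊕ 10 ⊕ 12 = 15.
P'2: 4 ⊕ 6 ⊕ 2 = 0.
P'3: 9 ⊕ 4 ⊕ 13 = 0.
P'4: 12 ⊕ 0 ⊕ 8 = 4.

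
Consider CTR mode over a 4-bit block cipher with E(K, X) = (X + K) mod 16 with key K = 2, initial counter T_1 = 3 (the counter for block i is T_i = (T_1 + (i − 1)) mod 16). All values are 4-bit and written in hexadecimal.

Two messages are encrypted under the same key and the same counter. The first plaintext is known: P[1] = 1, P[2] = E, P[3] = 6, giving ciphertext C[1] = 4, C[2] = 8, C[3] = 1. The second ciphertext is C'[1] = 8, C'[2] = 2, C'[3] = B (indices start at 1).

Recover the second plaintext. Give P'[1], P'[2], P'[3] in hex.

P'[1] = D, P'[2] = 4, P'[3] = C

In CTR with a reused counter, both messages share the same keystream S_i, so C_i ⊕ C'_i = P_i ⊕ P'_i and thus P'_i = P_i ⊕ C_i ⊕ C'_i.
P'[1]: 1 ⊕ 4 ⊕ 8 = D.
P'[2]: E ⊕ 8 ⊕ 2 = 4.
P'[3]: 6 ⊕ 1 ⊕ B = C.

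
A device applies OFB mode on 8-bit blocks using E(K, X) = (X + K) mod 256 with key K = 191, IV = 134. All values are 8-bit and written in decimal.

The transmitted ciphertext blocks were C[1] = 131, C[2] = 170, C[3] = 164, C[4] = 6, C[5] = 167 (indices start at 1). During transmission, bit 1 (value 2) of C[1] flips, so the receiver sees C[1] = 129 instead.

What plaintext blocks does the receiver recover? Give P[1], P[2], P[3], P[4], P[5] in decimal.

OFB decryption: S_i = E(K, S_{i−1}) with S_{0} = IV; P_i = C_i ⊕ S_i.
Only C[1] changed, to 129. In OFB, a change in C_i flips the same bit in P_i only; the keystream is unaffected. Decrypting the received ciphertext:
P[1]: S = E(K, 134) = 69; 129 ⊕ 69 = 196.
P[2]: S = E(K, 69) = 4; 170 ⊕ 4 = 174.
P[3]: S = E(K, 4) = 195; 164 ⊕ 195 = 103.
P[4]: S = E(K, 195) = 130; 6 ⊕ 130 = 132.
P[5]: S = E(K, 130) = 65; 167 ⊕ 65 = 230.
Blocks that differ from the original plaintext: P[1].

P[1] = 196, P[2] = 174, P[3] = 103, P[4] = 132, P[5] = 230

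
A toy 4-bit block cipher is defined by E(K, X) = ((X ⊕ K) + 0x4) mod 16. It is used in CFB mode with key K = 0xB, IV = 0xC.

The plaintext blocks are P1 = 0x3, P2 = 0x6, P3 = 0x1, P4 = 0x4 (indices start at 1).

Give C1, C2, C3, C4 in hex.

C1 = 0x8, C2 = 0x1, C3 = 0xF, C4 = 0xC

CFB encryption: C_i = P_i ⊕ E(K, C_{i−1}), with C_{0} = IV.
C1: E(K, 0xC) = 0xB; 0x3 ⊕ 0xB = 0x8.
C2: E(K, 0x8) = 0x7; 0x6 ⊕ 0x7 = 0x1.
C3: E(K, 0x1) = 0xE; 0x1 ⊕ 0xE = 0xF.
C4: E(K, 0xF) = 0x8; 0x4 ⊕ 0x8 = 0xC.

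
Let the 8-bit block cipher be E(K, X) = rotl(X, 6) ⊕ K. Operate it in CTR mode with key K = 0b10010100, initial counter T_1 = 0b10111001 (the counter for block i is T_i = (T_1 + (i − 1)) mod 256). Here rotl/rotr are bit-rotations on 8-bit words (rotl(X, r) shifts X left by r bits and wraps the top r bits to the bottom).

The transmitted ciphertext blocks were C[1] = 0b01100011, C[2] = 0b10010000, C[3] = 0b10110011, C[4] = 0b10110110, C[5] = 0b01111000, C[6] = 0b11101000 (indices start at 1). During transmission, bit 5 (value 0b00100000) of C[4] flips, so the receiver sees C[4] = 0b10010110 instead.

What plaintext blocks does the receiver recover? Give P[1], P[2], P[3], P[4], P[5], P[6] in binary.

CTR decryption: S_i = E(K, T_i) where T_i is the counter for block i; P_i = C_i ⊕ S_i.
Only C[4] changed, to 0b10010110. In CTR, a change in C_i flips the same bit in P_i only; the keystream is unaffected. Decrypting the received ciphertext:
P[1]: T = 0b10111001, S = E(K, T) = 0b11111010; 0b01100011 ⊕ 0b11111010 = 0b10011001.
P[2]: T = 0b10111010, S = E(K, T) = 0b00111010; 0b10010000 ⊕ 0b00111010 = 0b10101010.
P[3]: T = 0b10111011, S = E(K, T) = 0b01111010; 0b10110011 ⊕ 0b01111010 = 0b11001001.
P[4]: T = 0b10111100, S = E(K, T) = 0b10111011; 0b10010110 ⊕ 0b10111011 = 0b00101101.
P[5]: T = 0b10111101, S = E(K, T) = 0b11111011; 0b01111000 ⊕ 0b11111011 = 0b10000011.
P[6]: T = 0b10111110, S = E(K, T) = 0b00111011; 0b11101000 ⊕ 0b00111011 = 0b11010011.
Blocks that differ from the original plaintext: P[4].

P[1] = 0b10011001, P[2] = 0b10101010, P[3] = 0b11001001, P[4] = 0b00101101, P[5] = 0b10000011, P[6] = 0b11010011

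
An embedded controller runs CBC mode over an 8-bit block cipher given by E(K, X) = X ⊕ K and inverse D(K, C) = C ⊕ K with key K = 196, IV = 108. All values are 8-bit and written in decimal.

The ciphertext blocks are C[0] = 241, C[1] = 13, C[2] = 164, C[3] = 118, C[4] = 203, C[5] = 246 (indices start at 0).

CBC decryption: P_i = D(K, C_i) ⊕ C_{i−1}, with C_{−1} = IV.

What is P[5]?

P[5] = 249

P[5]: D(K, 246) = 50; 50 ⊕ 203 = 249.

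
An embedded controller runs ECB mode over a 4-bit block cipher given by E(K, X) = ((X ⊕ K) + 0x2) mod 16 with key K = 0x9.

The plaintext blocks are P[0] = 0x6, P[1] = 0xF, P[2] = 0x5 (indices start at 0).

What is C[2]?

C[2] = 0xE

ECB encryption: C_i = E(K, P_i).
C[2]: E(K, 0x5) = 0xE.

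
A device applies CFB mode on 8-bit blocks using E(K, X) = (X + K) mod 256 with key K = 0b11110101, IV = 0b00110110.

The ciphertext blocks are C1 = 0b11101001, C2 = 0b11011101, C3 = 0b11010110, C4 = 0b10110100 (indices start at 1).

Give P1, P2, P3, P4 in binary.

CFB decryption: P_i = C_i ⊕ E(K, C_{i−1}), with C_{0} = IV.
P1: E(K, 0b00110110) = 0b00101011; 0b11101001 ⊕ 0b00101011 = 0b11000010.
P2: E(K, 0b11101001) = 0b11011110; 0b11011101 ⊕ 0b11011110 = 0b00000011.
P3: E(K, 0b11011101) = 0b11010010; 0b11010110 ⊕ 0b11010010 = 0b00000100.
P4: E(K, 0b11010110) = 0b11001011; 0b10110100 ⊕ 0b11001011 = 0b01111111.

P1 = 0b11000010, P2 = 0b00000011, P3 = 0b00000100, P4 = 0b01111111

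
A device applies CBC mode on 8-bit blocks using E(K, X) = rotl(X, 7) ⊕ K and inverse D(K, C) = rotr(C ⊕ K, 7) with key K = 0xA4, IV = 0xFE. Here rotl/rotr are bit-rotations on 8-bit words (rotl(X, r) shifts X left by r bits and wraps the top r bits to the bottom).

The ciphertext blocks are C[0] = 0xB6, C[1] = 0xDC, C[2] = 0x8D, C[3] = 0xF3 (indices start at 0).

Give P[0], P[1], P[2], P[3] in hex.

P[0] = 0xDA, P[1] = 0x46, P[2] = 0x8E, P[3] = 0x23

CBC decryption: P_i = D(K, C_i) ⊕ C_{i−1}, with C_{−1} = IV.
P[0]: D(K, 0xB6) = 0x24; 0x24 ⊕ 0xFE = 0xDA.
P[1]: D(K, 0xDC) = 0xF0; 0xF0 ⊕ 0xB6 = 0x46.
P[2]: D(K, 0x8D) = 0x52; 0x52 ⊕ 0xDC = 0x8E.
P[3]: D(K, 0xF3) = 0xAE; 0xAE ⊕ 0x8D = 0x23.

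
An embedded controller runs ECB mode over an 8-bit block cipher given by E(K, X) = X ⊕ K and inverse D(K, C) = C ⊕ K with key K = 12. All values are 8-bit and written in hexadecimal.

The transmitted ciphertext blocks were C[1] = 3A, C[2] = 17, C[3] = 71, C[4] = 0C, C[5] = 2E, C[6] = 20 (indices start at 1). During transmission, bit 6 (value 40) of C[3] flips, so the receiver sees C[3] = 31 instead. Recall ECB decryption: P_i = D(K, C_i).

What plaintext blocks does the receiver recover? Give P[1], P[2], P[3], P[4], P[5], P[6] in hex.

Only C[3] changed, to 31. In ECB, a change in C_i affects only P_i. Decrypting the received ciphertext:
P[1]: D(K, 3A) = 28.
P[2]: D(K, 17) = 05.
P[3]: D(K, 31) = 23.
P[4]: D(K, 0C) = 1E.
P[5]: D(K, 2E) = 3C.
P[6]: D(K, 20) = 32.
Blocks that differ from the original plaintext: P[3].

P[1] = 28, P[2] = 05, P[3] = 23, P[4] = 1E, P[5] = 3C, P[6] = 32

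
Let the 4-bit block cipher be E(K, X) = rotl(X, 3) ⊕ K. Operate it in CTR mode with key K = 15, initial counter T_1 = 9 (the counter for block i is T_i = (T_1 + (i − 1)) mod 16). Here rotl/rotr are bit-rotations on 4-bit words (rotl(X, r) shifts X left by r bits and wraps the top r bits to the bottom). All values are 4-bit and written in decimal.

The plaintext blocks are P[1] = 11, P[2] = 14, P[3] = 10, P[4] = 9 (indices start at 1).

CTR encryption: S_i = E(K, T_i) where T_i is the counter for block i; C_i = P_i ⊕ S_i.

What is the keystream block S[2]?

C[1]: T = 9, S = E(K, T) = 3; 11 ⊕ 3 = 8.
C[2]: T = 10, S = E(K, T) = 10; 14 ⊕ 10 = 4.
So S[2] = 10.

10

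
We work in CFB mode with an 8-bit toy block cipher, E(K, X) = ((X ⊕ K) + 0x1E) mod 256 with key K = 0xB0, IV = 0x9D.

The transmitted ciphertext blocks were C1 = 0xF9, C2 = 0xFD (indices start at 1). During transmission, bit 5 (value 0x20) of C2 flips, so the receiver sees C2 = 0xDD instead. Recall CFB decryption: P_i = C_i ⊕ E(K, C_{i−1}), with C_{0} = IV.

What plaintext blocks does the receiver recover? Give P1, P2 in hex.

P1 = 0xB2, P2 = 0xBA

Only C2 changed, to 0xDD. In CFB, a change in C_i flips the same bit in P_i and garbles P_{i+1}. Decrypting the received ciphertext:
P1: E(K, 0x9D) = 0x4B; 0xF9 ⊕ 0x4B = 0xB2.
P2: E(K, 0xF9) = 0x67; 0xDD ⊕ 0x67 = 0xBA.
Blocks that differ from the original plaintext: P2.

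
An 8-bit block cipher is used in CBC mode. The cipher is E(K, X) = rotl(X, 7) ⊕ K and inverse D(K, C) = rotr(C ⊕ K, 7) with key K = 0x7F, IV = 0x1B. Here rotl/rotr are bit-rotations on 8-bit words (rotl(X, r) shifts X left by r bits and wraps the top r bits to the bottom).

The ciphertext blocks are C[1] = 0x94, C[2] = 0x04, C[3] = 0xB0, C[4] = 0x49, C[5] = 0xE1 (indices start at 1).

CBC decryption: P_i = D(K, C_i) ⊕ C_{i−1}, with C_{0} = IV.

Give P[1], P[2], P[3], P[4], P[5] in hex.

P[1]: D(K, 0x94) = 0xD7; 0xD7 ⊕ 0x1B = 0xCC.
P[2]: D(K, 0x04) = 0xF6; 0xF6 ⊕ 0x94 = 0x62.
P[3]: D(K, 0xB0) = 0x9F; 0x9F ⊕ 0x04 = 0x9B.
P[4]: D(K, 0x49) = 0x6C; 0x6C ⊕ 0xB0 = 0xDC.
P[5]: D(K, 0xE1) = 0x3D; 0x3D ⊕ 0x49 = 0x74.

P[1] = 0xCC, P[2] = 0x62, P[3] = 0x9B, P[4] = 0xDC, P[5] = 0x74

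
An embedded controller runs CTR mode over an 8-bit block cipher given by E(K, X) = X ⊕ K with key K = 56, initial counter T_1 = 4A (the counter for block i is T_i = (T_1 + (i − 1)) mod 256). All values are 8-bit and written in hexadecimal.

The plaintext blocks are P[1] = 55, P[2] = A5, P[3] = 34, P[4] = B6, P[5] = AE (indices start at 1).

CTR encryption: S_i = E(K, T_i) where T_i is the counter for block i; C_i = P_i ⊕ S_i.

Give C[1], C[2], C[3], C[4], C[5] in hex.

C[1]: T = 4A, S = E(K, T) = 1C; 55 ⊕ 1C = 49.
C[2]: T = 4B, S = E(K, T) = 1D; A5 ⊕ 1D = B8.
C[3]: T = 4C, S = E(K, T) = 1A; 34 ⊕ 1A = 2E.
C[4]: T = 4D, S = E(K, T) = 1B; B6 ⊕ 1B = AD.
C[5]: T = 4E, S = E(K, T) = 18; AE ⊕ 18 = B6.

C[1] = 49, C[2] = B8, C[3] = 2E, C[4] = AD, C[5] = B6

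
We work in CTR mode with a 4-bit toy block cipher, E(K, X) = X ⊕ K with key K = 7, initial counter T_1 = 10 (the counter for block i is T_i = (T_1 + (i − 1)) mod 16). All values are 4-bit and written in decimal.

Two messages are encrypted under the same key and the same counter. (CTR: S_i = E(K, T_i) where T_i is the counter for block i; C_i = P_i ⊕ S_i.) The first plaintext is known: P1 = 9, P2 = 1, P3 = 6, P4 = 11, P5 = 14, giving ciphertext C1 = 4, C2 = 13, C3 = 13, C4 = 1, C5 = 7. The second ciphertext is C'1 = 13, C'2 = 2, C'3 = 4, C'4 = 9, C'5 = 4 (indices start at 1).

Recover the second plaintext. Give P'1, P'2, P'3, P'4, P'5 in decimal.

In CTR with a reused counter, both messages share the same keystream S_i, so C_i ⊕ C'_i = P_i ⊕ P'_i and thus P'_i = P_i ⊕ C_i ⊕ C'_i.
P'1: 9 ⊕ 4 ⊕ 13 = 0.
P'2: 1 ⊕ 13 ⊕ 2 = 14.
P'3: 6 ⊕ 13 ⊕ 4 = 15.
P'4: 11 ⊕ 1 ⊕ 9 = 3.
P'5: 14 ⊕ 7 ⊕ 4 = 13.

P'1 = 0, P'2 = 14, P'3 = 15, P'4 = 3, P'5 = 13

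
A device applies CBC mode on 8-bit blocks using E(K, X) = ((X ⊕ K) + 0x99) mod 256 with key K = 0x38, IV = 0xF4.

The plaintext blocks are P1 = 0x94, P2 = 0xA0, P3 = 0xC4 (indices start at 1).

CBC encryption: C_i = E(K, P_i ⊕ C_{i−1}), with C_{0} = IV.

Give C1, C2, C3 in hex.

C1 = 0xF1, C2 = 0x02, C3 = 0x97

C1: P1 ⊕ 0xF4 = 0x60; E(K, 0x60) = 0xF1.
C2: P2 ⊕ 0xF1 = 0x51; E(K, 0x51) = 0x02.
C3: P3 ⊕ 0x02 = 0xC6; E(K, 0xC6) = 0x97.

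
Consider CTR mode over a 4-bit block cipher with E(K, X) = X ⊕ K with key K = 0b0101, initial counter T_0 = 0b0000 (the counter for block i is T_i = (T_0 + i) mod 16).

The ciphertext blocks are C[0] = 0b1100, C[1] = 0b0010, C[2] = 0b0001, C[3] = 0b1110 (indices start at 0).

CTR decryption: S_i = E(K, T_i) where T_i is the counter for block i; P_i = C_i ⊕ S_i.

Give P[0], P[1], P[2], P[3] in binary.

P[0] = 0b1001, P[1] = 0b0110, P[2] = 0b0110, P[3] = 0b1000

P[0]: T = 0b0000, S = E(K, T) = 0b0101; 0b1100 ⊕ 0b0101 = 0b1001.
P[1]: T = 0b0001, S = E(K, T) = 0b0100; 0b0010 ⊕ 0b0100 = 0b0110.
P[2]: T = 0b0010, S = E(K, T) = 0b0111; 0b0001 ⊕ 0b0111 = 0b0110.
P[3]: T = 0b0011, S = E(K, T) = 0b0110; 0b1110 ⊕ 0b0110 = 0b1000.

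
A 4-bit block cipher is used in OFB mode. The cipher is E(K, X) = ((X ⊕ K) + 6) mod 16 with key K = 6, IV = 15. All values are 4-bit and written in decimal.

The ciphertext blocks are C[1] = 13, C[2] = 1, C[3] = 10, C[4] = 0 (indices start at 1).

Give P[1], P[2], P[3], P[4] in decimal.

OFB decryption: S_i = E(K, S_{i−1}) with S_{0} = IV; P_i = C_i ⊕ S_i.
P[1]: S = E(K, 15) = 15; 13 ⊕ 15 = 2.
P[2]: S = E(K, 15) = 15; 1 ⊕ 15 = 14.
P[3]: S = E(K, 15) = 15; 10 ⊕ 15 = 5.
P[4]: S = E(K, 15) = 15; 0 ⊕ 15 = 15.

P[1] = 2, P[2] = 14, P[3] = 5, P[4] = 15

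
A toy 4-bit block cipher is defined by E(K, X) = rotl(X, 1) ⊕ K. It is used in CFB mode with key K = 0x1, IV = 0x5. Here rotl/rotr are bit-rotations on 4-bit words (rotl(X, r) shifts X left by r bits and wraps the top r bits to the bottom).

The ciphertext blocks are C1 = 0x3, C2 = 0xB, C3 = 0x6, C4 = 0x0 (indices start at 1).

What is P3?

P3 = 0x0

CFB decryption: P_i = C_i ⊕ E(K, C_{i−1}), with C_{0} = IV.
P3: E(K, 0xB) = 0x6; 0x6 ⊕ 0x6 = 0x0.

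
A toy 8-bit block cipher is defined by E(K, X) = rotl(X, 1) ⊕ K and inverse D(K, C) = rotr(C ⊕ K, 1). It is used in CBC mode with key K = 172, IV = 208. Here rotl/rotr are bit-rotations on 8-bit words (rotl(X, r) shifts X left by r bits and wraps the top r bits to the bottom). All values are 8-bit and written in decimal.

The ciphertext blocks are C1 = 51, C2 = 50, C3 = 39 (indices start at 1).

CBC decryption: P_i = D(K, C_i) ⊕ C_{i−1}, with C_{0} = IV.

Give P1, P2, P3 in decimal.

P1 = 31, P2 = 124, P3 = 247

P1: D(K, 51) = 207; 207 ⊕ 208 = 31.
P2: D(K, 50) = 79; 79 ⊕ 51 = 124.
P3: D(K, 39) = 197; 197 ⊕ 50 = 247.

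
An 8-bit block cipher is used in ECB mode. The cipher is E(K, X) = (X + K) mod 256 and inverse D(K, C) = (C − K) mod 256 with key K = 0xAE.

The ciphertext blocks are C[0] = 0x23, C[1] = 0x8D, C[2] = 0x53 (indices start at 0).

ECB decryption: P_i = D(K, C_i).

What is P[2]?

P[2] = 0xA5

P[2]: D(K, 0x53) = 0xA5.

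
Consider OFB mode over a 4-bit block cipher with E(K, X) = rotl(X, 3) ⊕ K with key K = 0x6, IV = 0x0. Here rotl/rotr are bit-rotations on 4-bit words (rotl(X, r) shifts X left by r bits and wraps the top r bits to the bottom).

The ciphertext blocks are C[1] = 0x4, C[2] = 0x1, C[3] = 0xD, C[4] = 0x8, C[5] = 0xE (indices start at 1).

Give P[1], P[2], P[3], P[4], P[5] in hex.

P[1] = 0x2, P[2] = 0x4, P[3] = 0x1, P[4] = 0x8, P[5] = 0x8

OFB decryption: S_i = E(K, S_{i−1}) with S_{0} = IV; P_i = C_i ⊕ S_i.
P[1]: S = E(K, 0x0) = 0x6; 0x4 ⊕ 0x6 = 0x2.
P[2]: S = E(K, 0x6) = 0x5; 0x1 ⊕ 0x5 = 0x4.
P[3]: S = E(K, 0x5) = 0xC; 0xD ⊕ 0xC = 0x1.
P[4]: S = E(K, 0xC) = 0x0; 0x8 ⊕ 0x0 = 0x8.
P[5]: S = E(K, 0x0) = 0x6; 0xE ⊕ 0x6 = 0x8.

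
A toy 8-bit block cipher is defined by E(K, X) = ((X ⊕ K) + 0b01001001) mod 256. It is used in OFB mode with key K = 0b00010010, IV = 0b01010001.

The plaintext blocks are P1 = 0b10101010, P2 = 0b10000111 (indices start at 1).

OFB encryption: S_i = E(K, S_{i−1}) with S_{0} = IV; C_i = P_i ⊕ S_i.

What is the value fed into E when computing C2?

C1: S = E(K, 0b01010001) = 0b10001100; 0b10101010 ⊕ 0b10001100 = 0b00100110.
C2: S = E(K, 0b10001100) = 0b11100111; 0b10000111 ⊕ 0b11100111 = 0b01100000.
So the input to E for block 2 is 0b10001100.

0b10001100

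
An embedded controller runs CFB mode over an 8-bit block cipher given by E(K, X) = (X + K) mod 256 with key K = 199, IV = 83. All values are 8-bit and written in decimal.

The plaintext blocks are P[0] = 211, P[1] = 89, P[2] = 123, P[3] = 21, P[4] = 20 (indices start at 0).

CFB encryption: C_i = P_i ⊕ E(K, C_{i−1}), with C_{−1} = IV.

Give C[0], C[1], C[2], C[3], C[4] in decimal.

C[0] = 201, C[1] = 201, C[2] = 235, C[3] = 167, C[4] = 122

C[0]: E(K, 83) = 26; 211 ⊕ 26 = 201.
C[1]: E(K, 201) = 144; 89 ⊕ 144 = 201.
C[2]: E(K, 201) = 144; 123 ⊕ 144 = 235.
C[3]: E(K, 235) = 178; 21 ⊕ 178 = 167.
C[4]: E(K, 167) = 110; 20 ⊕ 110 = 122.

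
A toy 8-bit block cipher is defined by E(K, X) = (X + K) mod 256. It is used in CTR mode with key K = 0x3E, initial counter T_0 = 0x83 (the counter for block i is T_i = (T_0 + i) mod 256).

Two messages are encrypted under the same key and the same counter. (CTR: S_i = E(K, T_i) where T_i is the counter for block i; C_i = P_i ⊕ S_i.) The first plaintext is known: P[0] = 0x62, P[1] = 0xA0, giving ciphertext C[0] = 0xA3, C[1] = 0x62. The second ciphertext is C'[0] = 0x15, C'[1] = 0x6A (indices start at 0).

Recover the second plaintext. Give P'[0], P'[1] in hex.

P'[0] = 0xD4, P'[1] = 0xA8

In CTR with a reused counter, both messages share the same keystream S_i, so C_i ⊕ C'_i = P_i ⊕ P'_i and thus P'_i = P_i ⊕ C_i ⊕ C'_i.
P'[0]: 0x62 ⊕ 0xA3 ⊕ 0x15 = 0xD4.
P'[1]: 0xA0 ⊕ 0x62 ⊕ 0x6A = 0xA8.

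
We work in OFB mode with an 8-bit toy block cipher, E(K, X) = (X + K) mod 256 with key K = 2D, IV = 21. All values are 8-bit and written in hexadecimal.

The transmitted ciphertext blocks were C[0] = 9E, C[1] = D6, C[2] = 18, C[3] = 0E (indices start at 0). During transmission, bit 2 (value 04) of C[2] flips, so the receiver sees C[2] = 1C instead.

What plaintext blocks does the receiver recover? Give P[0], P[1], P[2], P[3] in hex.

OFB decryption: S_i = E(K, S_{i−1}) with S_{−1} = IV; P_i = C_i ⊕ S_i.
Only C[2] changed, to 1C. In OFB, a change in C_i flips the same bit in P_i only; the keystream is unaffected. Decrypting the received ciphertext:
P[0]: S = E(K, 21) = 4E; 9E ⊕ 4E = D0.
P[1]: S = E(K, 4E) = 7B; D6 ⊕ 7B = AD.
P[2]: S = E(K, 7B) = A8; 1C ⊕ A8 = B4.
P[3]: S = E(K, A8) = D5; 0E ⊕ D5 = DB.
Blocks that differ from the original plaintext: P[2].

P[0] = D0, P[1] = AD, P[2] = B4, P[3] = DB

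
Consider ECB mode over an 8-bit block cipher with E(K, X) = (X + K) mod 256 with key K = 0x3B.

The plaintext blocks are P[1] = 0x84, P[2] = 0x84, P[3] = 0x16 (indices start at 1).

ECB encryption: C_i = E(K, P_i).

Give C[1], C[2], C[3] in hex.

C[1] = 0xBF, C[2] = 0xBF, C[3] = 0x51

C[1]: E(K, 0x84) = 0xBF.
C[2]: E(K, 0x84) = 0xBF.
C[3]: E(K, 0x16) = 0x51.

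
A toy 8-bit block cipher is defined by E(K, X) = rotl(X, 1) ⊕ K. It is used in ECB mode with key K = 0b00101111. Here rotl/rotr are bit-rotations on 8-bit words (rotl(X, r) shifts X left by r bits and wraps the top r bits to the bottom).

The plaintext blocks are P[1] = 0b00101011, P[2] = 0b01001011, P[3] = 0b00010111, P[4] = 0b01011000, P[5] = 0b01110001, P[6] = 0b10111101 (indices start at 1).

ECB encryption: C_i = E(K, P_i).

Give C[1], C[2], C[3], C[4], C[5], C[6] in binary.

C[1]: E(K, 0b00101011) = 0b01111001.
C[2]: E(K, 0b01001011) = 0b10111001.
C[3]: E(K, 0b00010111) = 0b00000001.
C[4]: E(K, 0b01011000) = 0b10011111.
C[5]: E(K, 0b01110001) = 0b11001101.
C[6]: E(K, 0b10111101) = 0b01010100.

C[1] = 0b01111001, C[2] = 0b10111001, C[3] = 0b00000001, C[4] = 0b10011111, C[5] = 0b11001101, C[6] = 0b01010100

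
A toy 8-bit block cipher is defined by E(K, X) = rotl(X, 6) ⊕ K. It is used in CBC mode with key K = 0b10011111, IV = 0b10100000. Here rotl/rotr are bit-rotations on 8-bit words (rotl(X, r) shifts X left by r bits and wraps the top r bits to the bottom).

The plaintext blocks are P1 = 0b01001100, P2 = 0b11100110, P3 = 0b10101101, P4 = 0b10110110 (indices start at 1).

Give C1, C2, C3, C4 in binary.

C1 = 0b10100100, C2 = 0b00001111, C3 = 0b00110111, C4 = 0b11111111

CBC encryption: C_i = E(K, P_i ⊕ C_{i−1}), with C_{0} = IV.
C1: P1 ⊕ 0b10100000 = 0b11101100; E(K, 0b11101100) = 0b10100100.
C2: P2 ⊕ 0b10100100 = 0b01000010; E(K, 0b01000010) = 0b00001111.
C3: P3 ⊕ 0b00001111 = 0b10100010; E(K, 0b10100010) = 0b00110111.
C4: P4 ⊕ 0b00110111 = 0b10000001; E(K, 0b10000001) = 0b11111111.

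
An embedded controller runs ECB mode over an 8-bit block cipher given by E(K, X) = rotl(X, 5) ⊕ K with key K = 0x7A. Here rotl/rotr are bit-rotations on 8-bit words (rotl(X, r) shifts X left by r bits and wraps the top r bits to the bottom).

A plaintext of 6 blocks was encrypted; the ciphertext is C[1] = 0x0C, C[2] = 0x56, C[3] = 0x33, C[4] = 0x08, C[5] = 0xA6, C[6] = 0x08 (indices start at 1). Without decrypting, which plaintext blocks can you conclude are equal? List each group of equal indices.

ECB encrypts each block independently with the same key, so equal ciphertext blocks imply equal plaintext blocks.
C[4] = C[6] = 0x08, so P[4] = P[6].

P[4] = P[6]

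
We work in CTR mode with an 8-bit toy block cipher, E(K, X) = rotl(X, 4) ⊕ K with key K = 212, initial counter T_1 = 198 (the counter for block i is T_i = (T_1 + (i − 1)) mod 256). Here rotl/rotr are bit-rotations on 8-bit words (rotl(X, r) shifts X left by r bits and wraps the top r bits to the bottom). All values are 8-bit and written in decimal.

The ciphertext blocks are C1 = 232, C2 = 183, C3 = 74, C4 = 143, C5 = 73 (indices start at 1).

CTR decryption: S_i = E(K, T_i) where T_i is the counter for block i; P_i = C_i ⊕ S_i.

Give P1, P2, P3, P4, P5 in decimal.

P1 = 80, P2 = 31, P3 = 18, P4 = 199, P5 = 49

P1: T = 198, S = E(K, T) = 184; 232 ⊕ 184 = 80.
P2: T = 199, S = E(K, T) = 168; 183 ⊕ 168 = 31.
P3: T = 200, S = E(K, T) = 88; 74 ⊕ 88 = 18.
P4: T = 201, S = E(K, T) = 72; 143 ⊕ 72 = 199.
P5: T = 202, S = E(K, T) = 120; 73 ⊕ 120 = 49.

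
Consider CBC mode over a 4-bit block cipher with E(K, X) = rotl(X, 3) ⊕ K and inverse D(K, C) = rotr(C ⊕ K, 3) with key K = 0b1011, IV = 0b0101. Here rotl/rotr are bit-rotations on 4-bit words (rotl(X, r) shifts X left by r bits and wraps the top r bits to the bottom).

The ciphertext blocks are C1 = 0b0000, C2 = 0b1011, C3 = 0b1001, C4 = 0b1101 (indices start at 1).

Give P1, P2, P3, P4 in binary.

P1 = 0b0010, P2 = 0b0000, P3 = 0b1111, P4 = 0b0101

CBC decryption: P_i = D(K, C_i) ⊕ C_{i−1}, with C_{0} = IV.
P1: D(K, 0b0000) = 0b0111; 0b0111 ⊕ 0b0101 = 0b0010.
P2: D(K, 0b1011) = 0b0000; 0b0000 ⊕ 0b0000 = 0b0000.
P3: D(K, 0b1001) = 0b0100; 0b0100 ⊕ 0b1011 = 0b1111.
P4: D(K, 0b1101) = 0b1100; 0b1100 ⊕ 0b1001 = 0b0101.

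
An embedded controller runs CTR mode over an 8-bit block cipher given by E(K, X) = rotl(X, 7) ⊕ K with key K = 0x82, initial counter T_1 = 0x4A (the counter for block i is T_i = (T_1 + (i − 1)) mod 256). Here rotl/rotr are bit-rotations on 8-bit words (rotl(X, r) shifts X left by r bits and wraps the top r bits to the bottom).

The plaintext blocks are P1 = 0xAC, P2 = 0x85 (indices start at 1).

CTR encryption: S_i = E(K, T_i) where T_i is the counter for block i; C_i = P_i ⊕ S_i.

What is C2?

C2 = 0xA2

C1: T = 0x4A, S = E(K, T) = 0xA7; 0xAC ⊕ 0xA7 = 0x0B.
C2: T = 0x4B, S = E(K, T) = 0x27; 0x85 ⊕ 0x27 = 0xA2.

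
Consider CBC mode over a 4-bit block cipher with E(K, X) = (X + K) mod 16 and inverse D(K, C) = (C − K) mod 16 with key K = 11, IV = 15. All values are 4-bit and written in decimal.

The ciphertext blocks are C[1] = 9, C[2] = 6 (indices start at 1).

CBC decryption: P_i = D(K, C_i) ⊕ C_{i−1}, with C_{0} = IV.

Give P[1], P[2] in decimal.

P[1] = 1, P[2] = 2

P[1]: D(K, 9) = 14; 14 ⊕ 15 = 1.
P[2]: D(K, 6) = 11; 11 ⊕ 9 = 2.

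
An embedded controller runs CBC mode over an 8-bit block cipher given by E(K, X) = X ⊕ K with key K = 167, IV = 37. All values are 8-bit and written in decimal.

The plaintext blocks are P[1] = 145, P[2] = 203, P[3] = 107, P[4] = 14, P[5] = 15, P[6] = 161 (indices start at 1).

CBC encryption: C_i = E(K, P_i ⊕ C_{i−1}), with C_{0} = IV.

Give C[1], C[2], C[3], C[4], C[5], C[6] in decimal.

C[1]: P[1] ⊕ 37 = 180; E(K, 180) = 19.
C[2]: P[2] ⊕ 19 = 216; E(K, 216) = 127.
C[3]: P[3] ⊕ 127 = 20; E(K, 20) = 179.
C[4]: P[4] ⊕ 179 = 189; E(K, 189) = 26.
C[5]: P[5] ⊕ 26 = 21; E(K, 21) = 178.
C[6]: P[6] ⊕ 178 = 19; E(K, 19) = 180.

C[1] = 19, C[2] = 127, C[3] = 179, C[4] = 26, C[5] = 178, C[6] = 180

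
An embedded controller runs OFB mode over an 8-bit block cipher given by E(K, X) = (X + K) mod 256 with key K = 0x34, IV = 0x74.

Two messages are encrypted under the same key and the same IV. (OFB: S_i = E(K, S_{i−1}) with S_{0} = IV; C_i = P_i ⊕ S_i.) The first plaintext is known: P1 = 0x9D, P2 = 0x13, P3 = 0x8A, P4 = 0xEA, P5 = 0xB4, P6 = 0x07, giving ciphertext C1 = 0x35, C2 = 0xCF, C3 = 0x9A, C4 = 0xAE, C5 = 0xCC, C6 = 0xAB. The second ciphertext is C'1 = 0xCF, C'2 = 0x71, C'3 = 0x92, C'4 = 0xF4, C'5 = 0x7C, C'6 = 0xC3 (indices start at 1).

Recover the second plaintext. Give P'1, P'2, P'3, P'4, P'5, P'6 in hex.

In OFB with a reused IV, both messages share the same keystream S_i, so C_i ⊕ C'_i = P_i ⊕ P'_i and thus P'_i = P_i ⊕ C_i ⊕ C'_i.
P'1: 0x9D ⊕ 0x35 ⊕ 0xCF = 0x67.
P'2: 0x13 ⊕ 0xCF ⊕ 0x71 = 0xAD.
P'3: 0x8A ⊕ 0x9A ⊕ 0x92 = 0x82.
P'4: 0xEA ⊕ 0xAE ⊕ 0xF4 = 0xB0.
P'5: 0xB4 ⊕ 0xCC ⊕ 0x7C = 0x04.
P'6: 0x07 ⊕ 0xAB ⊕ 0xC3 = 0x6F.

P'1 = 0x67, P'2 = 0xAD, P'3 = 0x82, P'4 = 0xB0, P'5 = 0x04, P'6 = 0x6F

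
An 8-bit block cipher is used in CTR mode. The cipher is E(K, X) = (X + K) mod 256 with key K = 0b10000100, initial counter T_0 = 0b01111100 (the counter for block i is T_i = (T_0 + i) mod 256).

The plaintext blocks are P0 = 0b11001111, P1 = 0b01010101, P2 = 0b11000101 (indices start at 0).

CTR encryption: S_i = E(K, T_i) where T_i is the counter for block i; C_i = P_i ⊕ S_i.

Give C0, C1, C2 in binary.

C0 = 0b11001111, C1 = 0b01010100, C2 = 0b11000111

C0: T = 0b01111100, S = E(K, T) = 0b00000000; 0b11001111 ⊕ 0b00000000 = 0b11001111.
C1: T = 0b01111101, S = E(K, T) = 0b00000001; 0b01010101 ⊕ 0b00000001 = 0b01010100.
C2: T = 0b01111110, S = E(K, T) = 0b00000010; 0b11000101 ⊕ 0b00000010 = 0b11000111.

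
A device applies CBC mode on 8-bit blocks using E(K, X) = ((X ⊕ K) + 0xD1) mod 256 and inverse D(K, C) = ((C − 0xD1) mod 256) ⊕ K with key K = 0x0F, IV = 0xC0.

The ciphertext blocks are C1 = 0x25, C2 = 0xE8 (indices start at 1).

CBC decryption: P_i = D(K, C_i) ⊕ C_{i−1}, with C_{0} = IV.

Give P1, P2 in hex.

P1: D(K, 0x25) = 0x5B; 0x5B ⊕ 0xC0 = 0x9B.
P2: D(K, 0xE8) = 0x18; 0x18 ⊕ 0x25 = 0x3D.

P1 = 0x9B, P2 = 0x3D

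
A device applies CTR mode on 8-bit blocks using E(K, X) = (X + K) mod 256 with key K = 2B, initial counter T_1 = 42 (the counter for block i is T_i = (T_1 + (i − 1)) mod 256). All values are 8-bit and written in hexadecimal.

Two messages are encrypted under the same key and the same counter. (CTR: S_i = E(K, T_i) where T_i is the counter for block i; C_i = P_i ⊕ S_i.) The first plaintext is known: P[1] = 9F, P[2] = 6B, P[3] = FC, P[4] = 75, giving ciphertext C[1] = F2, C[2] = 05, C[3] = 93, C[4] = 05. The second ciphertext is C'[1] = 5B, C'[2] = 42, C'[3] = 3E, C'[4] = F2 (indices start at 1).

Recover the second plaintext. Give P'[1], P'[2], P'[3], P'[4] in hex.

In CTR with a reused counter, both messages share the same keystream S_i, so C_i ⊕ C'_i = P_i ⊕ P'_i and thus P'_i = P_i ⊕ C_i ⊕ C'_i.
P'[1]: 9F ⊕ F2 ⊕ 5B = 36.
P'[2]: 6B ⊕ 05 ⊕ 42 = 2C.
P'[3]: FC ⊕ 93 ⊕ 3E = 51.
P'[4]: 75 ⊕ 05 ⊕ F2 = 82.

P'[1] = 36, P'[2] = 2C, P'[3] = 51, P'[4] = 82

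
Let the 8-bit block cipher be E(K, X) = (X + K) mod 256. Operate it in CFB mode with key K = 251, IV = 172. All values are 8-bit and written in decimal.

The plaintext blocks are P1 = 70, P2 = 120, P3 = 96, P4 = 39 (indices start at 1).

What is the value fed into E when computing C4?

255

CFB encryption: C_i = P_i ⊕ E(K, C_{i−1}), with C_{0} = IV.
C1: E(K, 172) = 167; 70 ⊕ 167 = 225.
C2: E(K, 225) = 220; 120 ⊕ 220 = 164.
C3: E(K, 164) = 159; 96 ⊕ 159 = 255.
C4: E(K, 255) = 250; 39 ⊕ 250 = 221.
So the input to E for block 4 is 255.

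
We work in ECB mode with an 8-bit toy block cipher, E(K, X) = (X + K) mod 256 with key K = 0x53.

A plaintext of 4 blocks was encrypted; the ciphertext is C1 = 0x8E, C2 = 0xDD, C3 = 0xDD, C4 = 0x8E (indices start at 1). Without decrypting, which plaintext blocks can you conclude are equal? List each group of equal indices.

P1 = P4; P2 = P3

ECB encrypts each block independently with the same key, so equal ciphertext blocks imply equal plaintext blocks.
C1 = C4 = 0x8E, so P1 = P4.
C2 = C3 = 0xDD, so P2 = P3.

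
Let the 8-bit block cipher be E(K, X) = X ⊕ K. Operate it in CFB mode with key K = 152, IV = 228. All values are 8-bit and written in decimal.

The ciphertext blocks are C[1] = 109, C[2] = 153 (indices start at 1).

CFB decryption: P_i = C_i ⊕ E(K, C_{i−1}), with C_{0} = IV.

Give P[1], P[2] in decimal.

P[1]: E(K, 228) = 124; 109 ⊕ 124 = 17.
P[2]: E(K, 109) = 245; 153 ⊕ 245 = 108.

P[1] = 17, P[2] = 108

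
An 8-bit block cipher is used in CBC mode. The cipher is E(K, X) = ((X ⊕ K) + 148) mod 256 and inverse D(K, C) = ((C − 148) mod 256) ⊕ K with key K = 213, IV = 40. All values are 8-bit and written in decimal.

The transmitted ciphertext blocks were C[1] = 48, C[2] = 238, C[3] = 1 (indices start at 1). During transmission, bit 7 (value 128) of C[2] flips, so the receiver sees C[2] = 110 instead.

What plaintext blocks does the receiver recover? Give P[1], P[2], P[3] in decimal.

P[1] = 97, P[2] = 63, P[3] = 214

CBC decryption: P_i = D(K, C_i) ⊕ C_{i−1}, with C_{0} = IV.
Only C[2] changed, to 110. In CBC, a change in C_i garbles P_i and flips the same bit in P_{i+1}. Decrypting the received ciphertext:
P[1]: D(K, 48) = 73; 73 ⊕ 40 = 97.
P[2]: D(K, 110) = 15; 15 ⊕ 48 = 63.
P[3]: D(K, 1) = 184; 184 ⊕ 110 = 214.
Blocks that differ from the original plaintext: P[2], P[3].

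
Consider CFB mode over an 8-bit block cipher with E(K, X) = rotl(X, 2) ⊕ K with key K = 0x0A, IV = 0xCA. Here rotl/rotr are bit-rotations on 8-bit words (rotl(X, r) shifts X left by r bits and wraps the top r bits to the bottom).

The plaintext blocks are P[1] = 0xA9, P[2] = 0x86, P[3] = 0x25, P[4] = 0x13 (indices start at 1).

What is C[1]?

C[1] = 0x88

CFB encryption: C_i = P_i ⊕ E(K, C_{i−1}), with C_{0} = IV.
C[1]: E(K, 0xCA) = 0x21; 0xA9 ⊕ 0x21 = 0x88.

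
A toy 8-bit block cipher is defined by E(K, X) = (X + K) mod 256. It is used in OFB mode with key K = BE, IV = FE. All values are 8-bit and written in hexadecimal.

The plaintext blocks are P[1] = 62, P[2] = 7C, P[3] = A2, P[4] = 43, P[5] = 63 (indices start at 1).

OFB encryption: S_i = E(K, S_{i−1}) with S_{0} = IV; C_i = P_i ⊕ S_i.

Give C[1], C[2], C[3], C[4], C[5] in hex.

C[1] = DE, C[2] = 06, C[3] = 9A, C[4] = B5, C[5] = D7

C[1]: S = E(K, FE) = BC; 62 ⊕ BC = DE.
C[2]: S = E(K, BC) = 7A; 7C ⊕ 7A = 06.
C[3]: S = E(K, 7A) = 38; A2 ⊕ 38 = 9A.
C[4]: S = E(K, 38) = F6; 43 ⊕ F6 = B5.
C[5]: S = E(K, F6) = B4; 63 ⊕ B4 = D7.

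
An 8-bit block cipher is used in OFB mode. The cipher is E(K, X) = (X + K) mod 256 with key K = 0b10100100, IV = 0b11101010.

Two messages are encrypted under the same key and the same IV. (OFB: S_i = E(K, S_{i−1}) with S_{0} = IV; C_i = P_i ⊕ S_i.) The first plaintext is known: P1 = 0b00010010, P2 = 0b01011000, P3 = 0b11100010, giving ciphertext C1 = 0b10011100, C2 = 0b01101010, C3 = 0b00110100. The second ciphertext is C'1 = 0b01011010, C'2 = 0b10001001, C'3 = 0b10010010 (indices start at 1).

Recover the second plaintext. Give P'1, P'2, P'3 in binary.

In OFB with a reused IV, both messages share the same keystream S_i, so C_i ⊕ C'_i = P_i ⊕ P'_i and thus P'_i = P_i ⊕ C_i ⊕ C'_i.
P'1: 0b00010010 ⊕ 0b10011100 ⊕ 0b01011010 = 0b11010100.
P'2: 0b01011000 ⊕ 0b01101010 ⊕ 0b10001001 = 0b10111011.
P'3: 0b11100010 ⊕ 0b00110100 ⊕ 0b10010010 = 0b01000100.

P'1 = 0b11010100, P'2 = 0b10111011, P'3 = 0b01000100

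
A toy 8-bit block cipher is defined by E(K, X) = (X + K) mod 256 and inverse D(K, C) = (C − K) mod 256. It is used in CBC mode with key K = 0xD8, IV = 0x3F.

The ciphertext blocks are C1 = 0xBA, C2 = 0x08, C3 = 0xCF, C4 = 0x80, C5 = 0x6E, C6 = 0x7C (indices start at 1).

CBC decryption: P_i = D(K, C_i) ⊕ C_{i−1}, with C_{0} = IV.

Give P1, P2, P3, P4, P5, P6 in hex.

P1 = 0xDD, P2 = 0x8A, P3 = 0xFF, P4 = 0x67, P5 = 0x16, P6 = 0xCA

P1: D(K, 0xBA) = 0xE2; 0xE2 ⊕ 0x3F = 0xDD.
P2: D(K, 0x08) = 0x30; 0x30 ⊕ 0xBA = 0x8A.
P3: D(K, 0xCF) = 0xF7; 0xF7 ⊕ 0x08 = 0xFF.
P4: D(K, 0x80) = 0xA8; 0xA8 ⊕ 0xCF = 0x67.
P5: D(K, 0x6E) = 0x96; 0x96 ⊕ 0x80 = 0x16.
P6: D(K, 0x7C) = 0xA4; 0xA4 ⊕ 0x6E = 0xCA.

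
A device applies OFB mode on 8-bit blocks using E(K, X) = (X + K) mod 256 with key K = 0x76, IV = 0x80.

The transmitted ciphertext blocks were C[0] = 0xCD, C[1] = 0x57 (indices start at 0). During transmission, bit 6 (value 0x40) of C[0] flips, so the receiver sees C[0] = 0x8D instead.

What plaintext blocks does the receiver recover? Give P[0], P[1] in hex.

OFB decryption: S_i = E(K, S_{i−1}) with S_{−1} = IV; P_i = C_i ⊕ S_i.
Only C[0] changed, to 0x8D. In OFB, a change in C_i flips the same bit in P_i only; the keystream is unaffected. Decrypting the received ciphertext:
P[0]: S = E(K, 0x80) = 0xF6; 0x8D ⊕ 0xF6 = 0x7B.
P[1]: S = E(K, 0xF6) = 0x6C; 0x57 ⊕ 0x6C = 0x3B.
Blocks that differ from the original plaintext: P[0].

P[0] = 0x7B, P[1] = 0x3B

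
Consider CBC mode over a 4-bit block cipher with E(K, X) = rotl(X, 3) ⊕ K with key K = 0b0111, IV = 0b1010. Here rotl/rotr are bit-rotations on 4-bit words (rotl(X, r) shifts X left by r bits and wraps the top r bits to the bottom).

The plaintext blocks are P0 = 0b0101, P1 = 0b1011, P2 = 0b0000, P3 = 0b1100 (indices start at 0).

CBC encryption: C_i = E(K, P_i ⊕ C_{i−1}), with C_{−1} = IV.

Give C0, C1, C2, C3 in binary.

C0 = 0b1000, C1 = 0b1110, C2 = 0b0000, C3 = 0b0001

C0: P0 ⊕ 0b1010 = 0b1111; E(K, 0b1111) = 0b1000.
C1: P1 ⊕ 0b1000 = 0b0011; E(K, 0b0011) = 0b1110.
C2: P2 ⊕ 0b1110 = 0b1110; E(K, 0b1110) = 0b0000.
C3: P3 ⊕ 0b0000 = 0b1100; E(K, 0b1100) = 0b0001.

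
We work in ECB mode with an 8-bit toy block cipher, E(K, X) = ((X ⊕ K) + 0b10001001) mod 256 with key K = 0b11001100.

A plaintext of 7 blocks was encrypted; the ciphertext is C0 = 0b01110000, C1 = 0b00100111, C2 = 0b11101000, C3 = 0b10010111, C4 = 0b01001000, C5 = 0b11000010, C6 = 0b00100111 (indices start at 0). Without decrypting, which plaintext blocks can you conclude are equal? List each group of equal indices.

ECB encrypts each block independently with the same key, so equal ciphertext blocks imply equal plaintext blocks.
C1 = C6 = 0b00100111, so P1 = P6.

P1 = P6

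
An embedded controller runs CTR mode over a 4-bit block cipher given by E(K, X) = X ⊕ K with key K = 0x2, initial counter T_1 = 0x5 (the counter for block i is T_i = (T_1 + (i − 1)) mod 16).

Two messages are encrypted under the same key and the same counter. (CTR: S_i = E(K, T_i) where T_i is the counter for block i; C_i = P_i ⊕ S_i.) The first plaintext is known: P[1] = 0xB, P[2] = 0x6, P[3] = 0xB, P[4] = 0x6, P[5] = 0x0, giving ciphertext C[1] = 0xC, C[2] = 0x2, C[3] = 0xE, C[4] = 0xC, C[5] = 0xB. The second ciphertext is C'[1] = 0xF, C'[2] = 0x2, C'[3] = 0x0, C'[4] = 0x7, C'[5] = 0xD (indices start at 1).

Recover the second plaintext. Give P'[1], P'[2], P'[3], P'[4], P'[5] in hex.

P'[1] = 0x8, P'[2] = 0x6, P'[3] = 0x5, P'[4] = 0xD, P'[5] = 0x6

In CTR with a reused counter, both messages share the same keystream S_i, so C_i ⊕ C'_i = P_i ⊕ P'_i and thus P'_i = P_i ⊕ C_i ⊕ C'_i.
P'[1]: 0xB ⊕ 0xC ⊕ 0xF = 0x8.
P'[2]: 0x6 ⊕ 0x2 ⊕ 0x2 = 0x6.
P'[3]: 0xB ⊕ 0xE ⊕ 0x0 = 0x5.
P'[4]: 0x6 ⊕ 0xC ⊕ 0x7 = 0xD.
P'[5]: 0x0 ⊕ 0xB ⊕ 0xD = 0x6.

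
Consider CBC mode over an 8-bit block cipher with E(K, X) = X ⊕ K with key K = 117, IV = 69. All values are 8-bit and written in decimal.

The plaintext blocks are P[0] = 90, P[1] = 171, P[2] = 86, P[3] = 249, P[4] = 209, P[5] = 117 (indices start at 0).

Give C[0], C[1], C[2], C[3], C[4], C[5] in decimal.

C[0] = 106, C[1] = 180, C[2] = 151, C[3] = 27, C[4] = 191, C[5] = 191

CBC encryption: C_i = E(K, P_i ⊕ C_{i−1}), with C_{−1} = IV.
C[0]: P[0] ⊕ 69 = 31; E(K, 31) = 106.
C[1]: P[1] ⊕ 106 = 193; E(K, 193) = 180.
C[2]: P[2] ⊕ 180 = 226; E(K, 226) = 151.
C[3]: P[3] ⊕ 151 = 110; E(K, 110) = 27.
C[4]: P[4] ⊕ 27 = 202; E(K, 202) = 191.
C[5]: P[5] ⊕ 191 = 202; E(K, 202) = 191.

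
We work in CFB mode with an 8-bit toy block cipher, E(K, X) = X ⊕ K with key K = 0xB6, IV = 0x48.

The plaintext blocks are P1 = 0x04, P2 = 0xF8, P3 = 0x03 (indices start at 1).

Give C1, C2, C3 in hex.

CFB encryption: C_i = P_i ⊕ E(K, C_{i−1}), with C_{0} = IV.
C1: E(K, 0x48) = 0xFE; 0x04 ⊕ 0xFE = 0xFA.
C2: E(K, 0xFA) = 0x4C; 0xF8 ⊕ 0x4C = 0xB4.
C3: E(K, 0xB4) = 0x02; 0x03 ⊕ 0x02 = 0x01.

C1 = 0xFA, C2 = 0xB4, C3 = 0x01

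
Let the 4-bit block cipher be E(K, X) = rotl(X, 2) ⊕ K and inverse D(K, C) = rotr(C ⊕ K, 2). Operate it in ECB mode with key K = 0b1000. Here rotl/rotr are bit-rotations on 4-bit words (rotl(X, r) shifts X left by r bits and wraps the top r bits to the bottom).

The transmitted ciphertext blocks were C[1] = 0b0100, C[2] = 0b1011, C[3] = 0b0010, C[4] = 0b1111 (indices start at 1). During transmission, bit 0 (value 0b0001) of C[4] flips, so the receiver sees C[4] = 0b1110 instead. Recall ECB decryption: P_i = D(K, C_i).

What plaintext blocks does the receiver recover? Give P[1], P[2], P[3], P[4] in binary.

Only C[4] changed, to 0b1110. In ECB, a change in C_i affects only P_i. Decrypting the received ciphertext:
P[1]: D(K, 0b0100) = 0b0011.
P[2]: D(K, 0b1011) = 0b1100.
P[3]: D(K, 0b0010) = 0b1010.
P[4]: D(K, 0b1110) = 0b1001.
Blocks that differ from the original plaintext: P[4].

P[1] = 0b0011, P[2] = 0b1100, P[3] = 0b1010, P[4] = 0b1001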